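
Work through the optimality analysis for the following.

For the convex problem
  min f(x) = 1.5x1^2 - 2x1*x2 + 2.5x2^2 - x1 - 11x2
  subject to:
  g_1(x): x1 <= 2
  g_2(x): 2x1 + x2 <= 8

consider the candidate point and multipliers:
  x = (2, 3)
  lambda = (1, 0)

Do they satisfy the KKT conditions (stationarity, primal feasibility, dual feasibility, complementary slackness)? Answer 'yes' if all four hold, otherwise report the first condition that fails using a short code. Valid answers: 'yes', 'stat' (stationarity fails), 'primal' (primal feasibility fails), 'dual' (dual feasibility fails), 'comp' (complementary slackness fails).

Gradient of f: grad f(x) = Q x + c = (-1, 0)
Constraint values g_i(x) = a_i^T x - b_i:
  g_1((2, 3)) = 0
  g_2((2, 3)) = -1
Stationarity residual: grad f(x) + sum_i lambda_i a_i = (0, 0)
  -> stationarity OK
Primal feasibility (all g_i <= 0): OK
Dual feasibility (all lambda_i >= 0): OK
Complementary slackness (lambda_i * g_i(x) = 0 for all i): OK

Verdict: yes, KKT holds.

yes


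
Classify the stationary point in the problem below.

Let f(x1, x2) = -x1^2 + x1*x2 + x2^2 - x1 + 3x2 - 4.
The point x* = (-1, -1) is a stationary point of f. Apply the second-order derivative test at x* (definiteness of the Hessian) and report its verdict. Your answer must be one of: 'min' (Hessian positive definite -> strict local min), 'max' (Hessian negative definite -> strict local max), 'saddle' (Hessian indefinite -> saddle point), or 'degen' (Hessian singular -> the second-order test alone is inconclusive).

Compute the Hessian H = grad^2 f:
  H = [[-2, 1], [1, 2]]
Verify stationarity: grad f(x*) = H x* + g = (0, 0).
Eigenvalues of H: -2.2361, 2.2361.
Eigenvalues have mixed signs, so H is indefinite -> x* is a saddle point.

saddle


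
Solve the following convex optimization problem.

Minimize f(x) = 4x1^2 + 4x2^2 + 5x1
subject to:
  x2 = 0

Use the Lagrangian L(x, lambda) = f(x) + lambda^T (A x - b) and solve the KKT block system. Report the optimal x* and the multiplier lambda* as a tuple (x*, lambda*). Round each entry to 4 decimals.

Form the Lagrangian:
  L(x, lambda) = (1/2) x^T Q x + c^T x + lambda^T (A x - b)
Stationarity (grad_x L = 0): Q x + c + A^T lambda = 0.
Primal feasibility: A x = b.

This gives the KKT block system:
  [ Q   A^T ] [ x     ]   [-c ]
  [ A    0  ] [ lambda ] = [ b ]

Solving the linear system:
  x*      = (-0.625, 0)
  lambda* = (0)
  f(x*)   = -1.5625

x* = (-0.625, 0), lambda* = (0)


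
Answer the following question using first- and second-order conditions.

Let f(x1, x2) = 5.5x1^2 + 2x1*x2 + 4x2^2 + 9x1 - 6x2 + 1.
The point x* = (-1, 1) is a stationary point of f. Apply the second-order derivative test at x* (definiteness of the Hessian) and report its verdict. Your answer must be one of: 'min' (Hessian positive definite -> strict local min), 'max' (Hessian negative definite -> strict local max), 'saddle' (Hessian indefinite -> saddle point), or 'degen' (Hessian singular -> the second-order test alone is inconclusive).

Compute the Hessian H = grad^2 f:
  H = [[11, 2], [2, 8]]
Verify stationarity: grad f(x*) = H x* + g = (0, 0).
Eigenvalues of H: 7, 12.
Both eigenvalues > 0, so H is positive definite -> x* is a strict local min.

min


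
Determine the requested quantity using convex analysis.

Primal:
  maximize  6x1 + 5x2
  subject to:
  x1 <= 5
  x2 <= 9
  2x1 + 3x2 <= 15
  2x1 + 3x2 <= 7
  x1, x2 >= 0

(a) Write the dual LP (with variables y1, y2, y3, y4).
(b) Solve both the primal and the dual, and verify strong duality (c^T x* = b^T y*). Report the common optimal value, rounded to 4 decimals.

The standard primal-dual pair for 'max c^T x s.t. A x <= b, x >= 0' is:
  Dual:  min b^T y  s.t.  A^T y >= c,  y >= 0.

So the dual LP is:
  minimize  5y1 + 9y2 + 15y3 + 7y4
  subject to:
    y1 + 2y3 + 2y4 >= 6
    y2 + 3y3 + 3y4 >= 5
    y1, y2, y3, y4 >= 0

Solving the primal: x* = (3.5, 0).
  primal value c^T x* = 21.
Solving the dual: y* = (0, 0, 0, 3).
  dual value b^T y* = 21.
Strong duality: c^T x* = b^T y*. Confirmed.

21


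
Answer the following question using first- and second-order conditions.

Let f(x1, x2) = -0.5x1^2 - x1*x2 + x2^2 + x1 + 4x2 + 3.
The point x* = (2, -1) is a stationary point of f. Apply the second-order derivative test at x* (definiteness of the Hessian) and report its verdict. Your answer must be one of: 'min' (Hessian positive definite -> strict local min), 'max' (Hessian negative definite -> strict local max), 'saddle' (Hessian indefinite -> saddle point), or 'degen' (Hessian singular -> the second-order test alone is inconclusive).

Compute the Hessian H = grad^2 f:
  H = [[-1, -1], [-1, 2]]
Verify stationarity: grad f(x*) = H x* + g = (0, 0).
Eigenvalues of H: -1.3028, 2.3028.
Eigenvalues have mixed signs, so H is indefinite -> x* is a saddle point.

saddle


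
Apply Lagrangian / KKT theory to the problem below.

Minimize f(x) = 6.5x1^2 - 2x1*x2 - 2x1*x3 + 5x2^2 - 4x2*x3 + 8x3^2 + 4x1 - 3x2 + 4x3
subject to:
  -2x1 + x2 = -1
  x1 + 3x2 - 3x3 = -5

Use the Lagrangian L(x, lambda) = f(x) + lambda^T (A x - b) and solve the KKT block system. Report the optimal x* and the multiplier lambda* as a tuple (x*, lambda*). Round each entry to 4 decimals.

Form the Lagrangian:
  L(x, lambda) = (1/2) x^T Q x + c^T x + lambda^T (A x - b)
Stationarity (grad_x L = 0): Q x + c + A^T lambda = 0.
Primal feasibility: A x = b.

This gives the KKT block system:
  [ Q   A^T ] [ x     ]   [-c ]
  [ A    0  ] [ lambda ] = [ b ]

Solving the linear system:
  x*      = (-0.1977, -1.3953, 0.2055)
  lambda* = (4.1157, 4.4213)
  f(x*)   = 15.2198

x* = (-0.1977, -1.3953, 0.2055), lambda* = (4.1157, 4.4213)


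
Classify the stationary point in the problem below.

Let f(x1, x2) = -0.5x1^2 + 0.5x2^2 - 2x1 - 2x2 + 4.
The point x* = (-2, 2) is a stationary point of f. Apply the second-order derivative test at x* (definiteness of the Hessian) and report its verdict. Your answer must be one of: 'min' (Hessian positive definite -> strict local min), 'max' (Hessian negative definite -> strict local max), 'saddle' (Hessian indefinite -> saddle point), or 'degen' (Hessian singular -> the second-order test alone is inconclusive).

Compute the Hessian H = grad^2 f:
  H = [[-1, 0], [0, 1]]
Verify stationarity: grad f(x*) = H x* + g = (0, 0).
Eigenvalues of H: -1, 1.
Eigenvalues have mixed signs, so H is indefinite -> x* is a saddle point.

saddle


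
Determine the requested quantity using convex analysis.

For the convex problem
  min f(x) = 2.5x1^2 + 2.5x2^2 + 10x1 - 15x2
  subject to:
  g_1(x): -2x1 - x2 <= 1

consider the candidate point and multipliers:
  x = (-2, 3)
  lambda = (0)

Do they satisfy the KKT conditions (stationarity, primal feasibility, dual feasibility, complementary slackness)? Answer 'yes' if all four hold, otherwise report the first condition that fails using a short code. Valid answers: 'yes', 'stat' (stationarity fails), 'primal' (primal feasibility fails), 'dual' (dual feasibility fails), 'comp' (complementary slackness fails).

Gradient of f: grad f(x) = Q x + c = (0, 0)
Constraint values g_i(x) = a_i^T x - b_i:
  g_1((-2, 3)) = 0
Stationarity residual: grad f(x) + sum_i lambda_i a_i = (0, 0)
  -> stationarity OK
Primal feasibility (all g_i <= 0): OK
Dual feasibility (all lambda_i >= 0): OK
Complementary slackness (lambda_i * g_i(x) = 0 for all i): OK

Verdict: yes, KKT holds.

yes


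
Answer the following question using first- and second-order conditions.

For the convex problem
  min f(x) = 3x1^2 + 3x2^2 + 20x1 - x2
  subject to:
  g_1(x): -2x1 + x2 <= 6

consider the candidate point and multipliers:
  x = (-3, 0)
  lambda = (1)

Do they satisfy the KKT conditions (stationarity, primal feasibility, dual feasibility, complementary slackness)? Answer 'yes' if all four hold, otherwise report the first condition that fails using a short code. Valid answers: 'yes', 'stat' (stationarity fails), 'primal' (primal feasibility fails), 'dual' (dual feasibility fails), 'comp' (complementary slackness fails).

Gradient of f: grad f(x) = Q x + c = (2, -1)
Constraint values g_i(x) = a_i^T x - b_i:
  g_1((-3, 0)) = 0
Stationarity residual: grad f(x) + sum_i lambda_i a_i = (0, 0)
  -> stationarity OK
Primal feasibility (all g_i <= 0): OK
Dual feasibility (all lambda_i >= 0): OK
Complementary slackness (lambda_i * g_i(x) = 0 for all i): OK

Verdict: yes, KKT holds.

yes


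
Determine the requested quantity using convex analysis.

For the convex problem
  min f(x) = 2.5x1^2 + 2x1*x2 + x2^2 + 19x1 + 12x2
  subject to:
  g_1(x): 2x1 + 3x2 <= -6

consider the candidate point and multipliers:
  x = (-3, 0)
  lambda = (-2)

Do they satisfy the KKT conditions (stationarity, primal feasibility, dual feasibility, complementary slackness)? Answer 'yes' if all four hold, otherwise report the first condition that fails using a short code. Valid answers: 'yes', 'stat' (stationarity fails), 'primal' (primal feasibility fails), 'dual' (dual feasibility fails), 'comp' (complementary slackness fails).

Gradient of f: grad f(x) = Q x + c = (4, 6)
Constraint values g_i(x) = a_i^T x - b_i:
  g_1((-3, 0)) = 0
Stationarity residual: grad f(x) + sum_i lambda_i a_i = (0, 0)
  -> stationarity OK
Primal feasibility (all g_i <= 0): OK
Dual feasibility (all lambda_i >= 0): FAILS
Complementary slackness (lambda_i * g_i(x) = 0 for all i): OK

Verdict: the first failing condition is dual_feasibility -> dual.

dual


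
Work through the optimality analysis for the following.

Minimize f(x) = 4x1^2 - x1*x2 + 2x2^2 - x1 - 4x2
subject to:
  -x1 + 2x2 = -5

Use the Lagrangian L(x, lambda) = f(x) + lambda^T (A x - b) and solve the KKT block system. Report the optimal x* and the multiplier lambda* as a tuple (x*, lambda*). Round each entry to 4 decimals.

Form the Lagrangian:
  L(x, lambda) = (1/2) x^T Q x + c^T x + lambda^T (A x - b)
Stationarity (grad_x L = 0): Q x + c + A^T lambda = 0.
Primal feasibility: A x = b.

This gives the KKT block system:
  [ Q   A^T ] [ x     ]   [-c ]
  [ A    0  ] [ lambda ] = [ b ]

Solving the linear system:
  x*      = (0.6875, -2.1562)
  lambda* = (6.6562)
  f(x*)   = 20.6094

x* = (0.6875, -2.1562), lambda* = (6.6562)


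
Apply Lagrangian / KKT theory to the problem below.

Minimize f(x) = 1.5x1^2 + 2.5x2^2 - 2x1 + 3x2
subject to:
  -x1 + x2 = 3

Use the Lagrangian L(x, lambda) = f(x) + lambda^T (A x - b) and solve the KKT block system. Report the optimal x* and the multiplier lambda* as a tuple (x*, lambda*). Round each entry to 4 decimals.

Form the Lagrangian:
  L(x, lambda) = (1/2) x^T Q x + c^T x + lambda^T (A x - b)
Stationarity (grad_x L = 0): Q x + c + A^T lambda = 0.
Primal feasibility: A x = b.

This gives the KKT block system:
  [ Q   A^T ] [ x     ]   [-c ]
  [ A    0  ] [ lambda ] = [ b ]

Solving the linear system:
  x*      = (-2, 1)
  lambda* = (-8)
  f(x*)   = 15.5

x* = (-2, 1), lambda* = (-8)


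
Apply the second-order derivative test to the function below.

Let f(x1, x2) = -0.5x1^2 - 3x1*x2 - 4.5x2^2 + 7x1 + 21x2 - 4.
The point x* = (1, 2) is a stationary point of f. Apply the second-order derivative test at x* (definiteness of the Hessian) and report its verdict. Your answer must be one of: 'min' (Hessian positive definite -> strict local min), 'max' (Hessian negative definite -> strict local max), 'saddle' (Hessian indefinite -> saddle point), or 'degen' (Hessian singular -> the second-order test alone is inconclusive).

Compute the Hessian H = grad^2 f:
  H = [[-1, -3], [-3, -9]]
Verify stationarity: grad f(x*) = H x* + g = (0, 0).
Eigenvalues of H: -10, 0.
H has a zero eigenvalue (singular; negative semidefinite but not definite), so H is neither positive definite, negative definite, nor indefinite. The second-order test alone is inconclusive -> degen.
(Indeed, f is constant along the null direction of H through x*, so x* is not a strict local extremum.)

degen


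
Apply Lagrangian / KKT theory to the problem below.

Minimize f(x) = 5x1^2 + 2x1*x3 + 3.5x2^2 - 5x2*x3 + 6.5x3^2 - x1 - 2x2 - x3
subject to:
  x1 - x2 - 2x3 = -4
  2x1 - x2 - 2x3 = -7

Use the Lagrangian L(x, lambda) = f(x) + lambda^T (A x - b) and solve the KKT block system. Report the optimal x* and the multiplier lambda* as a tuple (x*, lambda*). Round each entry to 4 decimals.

Form the Lagrangian:
  L(x, lambda) = (1/2) x^T Q x + c^T x + lambda^T (A x - b)
Stationarity (grad_x L = 0): Q x + c + A^T lambda = 0.
Primal feasibility: A x = b.

This gives the KKT block system:
  [ Q   A^T ] [ x     ]   [-c ]
  [ A    0  ] [ lambda ] = [ b ]

Solving the linear system:
  x*      = (-3, 0.2787, 0.3607)
  lambda* = (-33.9836, 32.1311)
  f(x*)   = 45.5328

x* = (-3, 0.2787, 0.3607), lambda* = (-33.9836, 32.1311)


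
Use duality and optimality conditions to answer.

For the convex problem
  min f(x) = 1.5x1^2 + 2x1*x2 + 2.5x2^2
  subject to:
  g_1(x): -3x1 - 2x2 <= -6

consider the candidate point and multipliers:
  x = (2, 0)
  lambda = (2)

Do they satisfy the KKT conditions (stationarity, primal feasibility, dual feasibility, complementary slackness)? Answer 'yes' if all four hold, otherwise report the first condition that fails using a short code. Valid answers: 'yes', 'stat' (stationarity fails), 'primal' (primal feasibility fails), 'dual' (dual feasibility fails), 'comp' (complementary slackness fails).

Gradient of f: grad f(x) = Q x + c = (6, 4)
Constraint values g_i(x) = a_i^T x - b_i:
  g_1((2, 0)) = 0
Stationarity residual: grad f(x) + sum_i lambda_i a_i = (0, 0)
  -> stationarity OK
Primal feasibility (all g_i <= 0): OK
Dual feasibility (all lambda_i >= 0): OK
Complementary slackness (lambda_i * g_i(x) = 0 for all i): OK

Verdict: yes, KKT holds.

yes


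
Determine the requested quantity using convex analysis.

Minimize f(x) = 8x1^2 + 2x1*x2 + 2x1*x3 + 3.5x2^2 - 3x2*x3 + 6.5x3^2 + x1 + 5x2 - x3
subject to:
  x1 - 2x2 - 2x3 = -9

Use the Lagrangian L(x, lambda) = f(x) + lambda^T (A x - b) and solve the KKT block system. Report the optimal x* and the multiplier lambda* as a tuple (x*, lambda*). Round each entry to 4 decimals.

Form the Lagrangian:
  L(x, lambda) = (1/2) x^T Q x + c^T x + lambda^T (A x - b)
Stationarity (grad_x L = 0): Q x + c + A^T lambda = 0.
Primal feasibility: A x = b.

This gives the KKT block system:
  [ Q   A^T ] [ x     ]   [-c ]
  [ A    0  ] [ lambda ] = [ b ]

Solving the linear system:
  x*      = (-0.9816, 2.2364, 1.7728)
  lambda* = (6.6868)
  f(x*)   = 34.3045

x* = (-0.9816, 2.2364, 1.7728), lambda* = (6.6868)


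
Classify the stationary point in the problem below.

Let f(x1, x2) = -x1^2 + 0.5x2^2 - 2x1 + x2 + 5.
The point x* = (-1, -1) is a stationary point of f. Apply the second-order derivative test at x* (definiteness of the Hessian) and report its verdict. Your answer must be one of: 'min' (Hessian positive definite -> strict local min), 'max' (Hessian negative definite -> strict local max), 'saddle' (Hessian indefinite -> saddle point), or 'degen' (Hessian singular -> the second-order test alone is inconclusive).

Compute the Hessian H = grad^2 f:
  H = [[-2, 0], [0, 1]]
Verify stationarity: grad f(x*) = H x* + g = (0, 0).
Eigenvalues of H: -2, 1.
Eigenvalues have mixed signs, so H is indefinite -> x* is a saddle point.

saddle


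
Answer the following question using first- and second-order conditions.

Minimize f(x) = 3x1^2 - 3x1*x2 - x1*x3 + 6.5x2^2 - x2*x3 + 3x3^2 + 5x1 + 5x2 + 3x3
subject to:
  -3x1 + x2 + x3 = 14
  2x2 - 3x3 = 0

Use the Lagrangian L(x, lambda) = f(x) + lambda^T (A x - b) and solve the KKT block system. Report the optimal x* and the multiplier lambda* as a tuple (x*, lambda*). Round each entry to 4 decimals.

Form the Lagrangian:
  L(x, lambda) = (1/2) x^T Q x + c^T x + lambda^T (A x - b)
Stationarity (grad_x L = 0): Q x + c + A^T lambda = 0.
Primal feasibility: A x = b.

This gives the KKT block system:
  [ Q   A^T ] [ x     ]   [-c ]
  [ A    0  ] [ lambda ] = [ b ]

Solving the linear system:
  x*      = (-5.1865, -0.9358, -0.6239)
  lambda* = (-7.5627, -0.7278)
  f(x*)   = 36.6972

x* = (-5.1865, -0.9358, -0.6239), lambda* = (-7.5627, -0.7278)


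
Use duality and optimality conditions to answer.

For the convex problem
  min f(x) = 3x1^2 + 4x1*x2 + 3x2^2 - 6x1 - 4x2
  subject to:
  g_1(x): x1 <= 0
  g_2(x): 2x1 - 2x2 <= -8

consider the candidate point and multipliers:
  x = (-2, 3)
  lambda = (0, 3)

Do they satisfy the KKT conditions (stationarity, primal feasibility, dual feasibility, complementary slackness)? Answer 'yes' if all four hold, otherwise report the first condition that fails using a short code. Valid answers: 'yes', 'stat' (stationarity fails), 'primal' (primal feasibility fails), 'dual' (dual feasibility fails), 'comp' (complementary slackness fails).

Gradient of f: grad f(x) = Q x + c = (-6, 6)
Constraint values g_i(x) = a_i^T x - b_i:
  g_1((-2, 3)) = -2
  g_2((-2, 3)) = -2
Stationarity residual: grad f(x) + sum_i lambda_i a_i = (0, 0)
  -> stationarity OK
Primal feasibility (all g_i <= 0): OK
Dual feasibility (all lambda_i >= 0): OK
Complementary slackness (lambda_i * g_i(x) = 0 for all i): FAILS

Verdict: the first failing condition is complementary_slackness -> comp.

comp


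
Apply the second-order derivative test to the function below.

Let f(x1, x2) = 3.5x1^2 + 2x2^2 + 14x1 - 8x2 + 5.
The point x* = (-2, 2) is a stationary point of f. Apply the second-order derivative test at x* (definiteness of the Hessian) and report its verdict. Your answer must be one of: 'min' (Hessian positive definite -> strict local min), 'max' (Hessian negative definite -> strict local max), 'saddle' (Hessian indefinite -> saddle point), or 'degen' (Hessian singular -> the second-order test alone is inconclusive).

Compute the Hessian H = grad^2 f:
  H = [[7, 0], [0, 4]]
Verify stationarity: grad f(x*) = H x* + g = (0, 0).
Eigenvalues of H: 4, 7.
Both eigenvalues > 0, so H is positive definite -> x* is a strict local min.

min


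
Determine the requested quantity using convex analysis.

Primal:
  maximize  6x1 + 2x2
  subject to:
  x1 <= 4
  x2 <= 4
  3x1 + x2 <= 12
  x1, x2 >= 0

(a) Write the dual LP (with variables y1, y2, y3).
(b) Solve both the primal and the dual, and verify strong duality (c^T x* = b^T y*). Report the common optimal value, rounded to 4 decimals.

The standard primal-dual pair for 'max c^T x s.t. A x <= b, x >= 0' is:
  Dual:  min b^T y  s.t.  A^T y >= c,  y >= 0.

So the dual LP is:
  minimize  4y1 + 4y2 + 12y3
  subject to:
    y1 + 3y3 >= 6
    y2 + y3 >= 2
    y1, y2, y3 >= 0

Solving the primal: x* = (4, 0).
  primal value c^T x* = 24.
Solving the dual: y* = (0, 0, 2).
  dual value b^T y* = 24.
Strong duality: c^T x* = b^T y*. Confirmed.

24


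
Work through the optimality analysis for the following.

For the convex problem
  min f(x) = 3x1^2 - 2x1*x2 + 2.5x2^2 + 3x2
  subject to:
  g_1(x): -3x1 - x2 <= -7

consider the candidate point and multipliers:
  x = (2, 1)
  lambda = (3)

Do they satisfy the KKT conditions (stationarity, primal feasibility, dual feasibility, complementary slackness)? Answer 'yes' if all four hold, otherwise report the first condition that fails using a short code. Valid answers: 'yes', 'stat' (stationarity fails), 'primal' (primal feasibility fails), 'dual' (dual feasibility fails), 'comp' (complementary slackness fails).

Gradient of f: grad f(x) = Q x + c = (10, 4)
Constraint values g_i(x) = a_i^T x - b_i:
  g_1((2, 1)) = 0
Stationarity residual: grad f(x) + sum_i lambda_i a_i = (1, 1)
  -> stationarity FAILS
Primal feasibility (all g_i <= 0): OK
Dual feasibility (all lambda_i >= 0): OK
Complementary slackness (lambda_i * g_i(x) = 0 for all i): OK

Verdict: the first failing condition is stationarity -> stat.

stat


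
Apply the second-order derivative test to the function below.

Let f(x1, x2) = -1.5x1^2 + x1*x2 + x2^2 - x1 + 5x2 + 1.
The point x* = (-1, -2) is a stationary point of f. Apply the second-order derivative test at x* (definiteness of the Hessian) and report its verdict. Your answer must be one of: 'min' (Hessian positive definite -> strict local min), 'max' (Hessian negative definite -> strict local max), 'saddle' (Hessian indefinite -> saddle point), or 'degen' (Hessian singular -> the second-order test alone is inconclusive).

Compute the Hessian H = grad^2 f:
  H = [[-3, 1], [1, 2]]
Verify stationarity: grad f(x*) = H x* + g = (0, 0).
Eigenvalues of H: -3.1926, 2.1926.
Eigenvalues have mixed signs, so H is indefinite -> x* is a saddle point.

saddle


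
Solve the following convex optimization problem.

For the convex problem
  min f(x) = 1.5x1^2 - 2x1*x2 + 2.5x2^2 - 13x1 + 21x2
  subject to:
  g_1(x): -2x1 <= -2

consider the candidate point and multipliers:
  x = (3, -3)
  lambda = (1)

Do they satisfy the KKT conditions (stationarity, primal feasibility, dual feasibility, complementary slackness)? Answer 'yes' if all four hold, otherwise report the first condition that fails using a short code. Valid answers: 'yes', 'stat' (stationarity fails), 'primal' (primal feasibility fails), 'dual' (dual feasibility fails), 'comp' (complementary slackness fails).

Gradient of f: grad f(x) = Q x + c = (2, 0)
Constraint values g_i(x) = a_i^T x - b_i:
  g_1((3, -3)) = -4
Stationarity residual: grad f(x) + sum_i lambda_i a_i = (0, 0)
  -> stationarity OK
Primal feasibility (all g_i <= 0): OK
Dual feasibility (all lambda_i >= 0): OK
Complementary slackness (lambda_i * g_i(x) = 0 for all i): FAILS

Verdict: the first failing condition is complementary_slackness -> comp.

comp


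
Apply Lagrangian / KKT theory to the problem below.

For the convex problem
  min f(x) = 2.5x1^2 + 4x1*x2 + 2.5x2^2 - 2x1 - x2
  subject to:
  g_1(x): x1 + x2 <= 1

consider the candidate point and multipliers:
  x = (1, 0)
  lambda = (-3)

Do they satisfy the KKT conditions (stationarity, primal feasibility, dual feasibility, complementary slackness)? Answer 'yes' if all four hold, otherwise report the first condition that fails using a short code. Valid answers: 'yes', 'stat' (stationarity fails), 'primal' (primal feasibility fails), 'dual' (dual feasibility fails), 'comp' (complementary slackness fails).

Gradient of f: grad f(x) = Q x + c = (3, 3)
Constraint values g_i(x) = a_i^T x - b_i:
  g_1((1, 0)) = 0
Stationarity residual: grad f(x) + sum_i lambda_i a_i = (0, 0)
  -> stationarity OK
Primal feasibility (all g_i <= 0): OK
Dual feasibility (all lambda_i >= 0): FAILS
Complementary slackness (lambda_i * g_i(x) = 0 for all i): OK

Verdict: the first failing condition is dual_feasibility -> dual.

dual


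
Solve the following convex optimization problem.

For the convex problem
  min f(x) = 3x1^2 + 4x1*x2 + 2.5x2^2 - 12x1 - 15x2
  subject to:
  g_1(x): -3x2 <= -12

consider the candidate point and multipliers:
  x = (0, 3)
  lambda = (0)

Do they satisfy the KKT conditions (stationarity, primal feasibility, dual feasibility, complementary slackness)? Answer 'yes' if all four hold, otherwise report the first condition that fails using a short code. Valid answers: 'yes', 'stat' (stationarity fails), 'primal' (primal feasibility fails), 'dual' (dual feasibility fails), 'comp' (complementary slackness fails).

Gradient of f: grad f(x) = Q x + c = (0, 0)
Constraint values g_i(x) = a_i^T x - b_i:
  g_1((0, 3)) = 3
Stationarity residual: grad f(x) + sum_i lambda_i a_i = (0, 0)
  -> stationarity OK
Primal feasibility (all g_i <= 0): FAILS
Dual feasibility (all lambda_i >= 0): OK
Complementary slackness (lambda_i * g_i(x) = 0 for all i): OK

Verdict: the first failing condition is primal_feasibility -> primal.

primal


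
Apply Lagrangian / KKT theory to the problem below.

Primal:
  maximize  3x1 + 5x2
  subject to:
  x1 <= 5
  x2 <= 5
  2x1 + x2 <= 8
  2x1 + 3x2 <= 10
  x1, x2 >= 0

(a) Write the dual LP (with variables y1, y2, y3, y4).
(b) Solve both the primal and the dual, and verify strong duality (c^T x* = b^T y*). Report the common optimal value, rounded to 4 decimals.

The standard primal-dual pair for 'max c^T x s.t. A x <= b, x >= 0' is:
  Dual:  min b^T y  s.t.  A^T y >= c,  y >= 0.

So the dual LP is:
  minimize  5y1 + 5y2 + 8y3 + 10y4
  subject to:
    y1 + 2y3 + 2y4 >= 3
    y2 + y3 + 3y4 >= 5
    y1, y2, y3, y4 >= 0

Solving the primal: x* = (0, 3.3333).
  primal value c^T x* = 16.6667.
Solving the dual: y* = (0, 0, 0, 1.6667).
  dual value b^T y* = 16.6667.
Strong duality: c^T x* = b^T y*. Confirmed.

16.6667


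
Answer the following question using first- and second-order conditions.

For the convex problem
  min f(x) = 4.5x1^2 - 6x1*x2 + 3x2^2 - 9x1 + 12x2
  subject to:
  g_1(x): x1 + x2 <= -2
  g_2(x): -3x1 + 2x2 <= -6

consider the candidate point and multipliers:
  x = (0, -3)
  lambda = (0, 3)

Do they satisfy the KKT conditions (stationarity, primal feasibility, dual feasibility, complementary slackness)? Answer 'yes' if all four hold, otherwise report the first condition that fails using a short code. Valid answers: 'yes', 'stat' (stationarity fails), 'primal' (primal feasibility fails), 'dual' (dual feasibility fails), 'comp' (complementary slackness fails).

Gradient of f: grad f(x) = Q x + c = (9, -6)
Constraint values g_i(x) = a_i^T x - b_i:
  g_1((0, -3)) = -1
  g_2((0, -3)) = 0
Stationarity residual: grad f(x) + sum_i lambda_i a_i = (0, 0)
  -> stationarity OK
Primal feasibility (all g_i <= 0): OK
Dual feasibility (all lambda_i >= 0): OK
Complementary slackness (lambda_i * g_i(x) = 0 for all i): OK

Verdict: yes, KKT holds.

yes


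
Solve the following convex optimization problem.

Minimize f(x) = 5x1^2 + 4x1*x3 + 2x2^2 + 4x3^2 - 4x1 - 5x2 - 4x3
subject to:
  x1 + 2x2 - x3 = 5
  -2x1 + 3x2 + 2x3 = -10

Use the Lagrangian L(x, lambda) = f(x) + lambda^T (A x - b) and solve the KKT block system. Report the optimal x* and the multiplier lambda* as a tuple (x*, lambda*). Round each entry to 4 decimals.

Form the Lagrangian:
  L(x, lambda) = (1/2) x^T Q x + c^T x + lambda^T (A x - b)
Stationarity (grad_x L = 0): Q x + c + A^T lambda = 0.
Primal feasibility: A x = b.

This gives the KKT block system:
  [ Q   A^T ] [ x     ]   [-c ]
  [ A    0  ] [ lambda ] = [ b ]

Solving the linear system:
  x*      = (2.6154, 0, -2.3846)
  lambda* = (-3.978, 4.3187)
  f(x*)   = 31.0769

x* = (2.6154, 0, -2.3846), lambda* = (-3.978, 4.3187)


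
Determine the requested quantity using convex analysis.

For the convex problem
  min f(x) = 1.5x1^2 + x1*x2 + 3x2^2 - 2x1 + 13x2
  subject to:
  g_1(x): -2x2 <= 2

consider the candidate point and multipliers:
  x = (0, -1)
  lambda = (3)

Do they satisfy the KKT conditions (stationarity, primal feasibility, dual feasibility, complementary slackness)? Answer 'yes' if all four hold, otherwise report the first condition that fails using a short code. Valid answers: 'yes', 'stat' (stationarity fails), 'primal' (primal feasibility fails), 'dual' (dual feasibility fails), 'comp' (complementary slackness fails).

Gradient of f: grad f(x) = Q x + c = (-3, 7)
Constraint values g_i(x) = a_i^T x - b_i:
  g_1((0, -1)) = 0
Stationarity residual: grad f(x) + sum_i lambda_i a_i = (-3, 1)
  -> stationarity FAILS
Primal feasibility (all g_i <= 0): OK
Dual feasibility (all lambda_i >= 0): OK
Complementary slackness (lambda_i * g_i(x) = 0 for all i): OK

Verdict: the first failing condition is stationarity -> stat.

stat


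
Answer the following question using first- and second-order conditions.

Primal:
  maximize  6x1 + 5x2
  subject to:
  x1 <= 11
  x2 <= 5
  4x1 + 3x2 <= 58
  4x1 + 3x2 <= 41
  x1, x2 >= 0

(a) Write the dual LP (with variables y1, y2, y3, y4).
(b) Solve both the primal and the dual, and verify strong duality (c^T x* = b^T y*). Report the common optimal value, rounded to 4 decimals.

The standard primal-dual pair for 'max c^T x s.t. A x <= b, x >= 0' is:
  Dual:  min b^T y  s.t.  A^T y >= c,  y >= 0.

So the dual LP is:
  minimize  11y1 + 5y2 + 58y3 + 41y4
  subject to:
    y1 + 4y3 + 4y4 >= 6
    y2 + 3y3 + 3y4 >= 5
    y1, y2, y3, y4 >= 0

Solving the primal: x* = (6.5, 5).
  primal value c^T x* = 64.
Solving the dual: y* = (0, 0.5, 0, 1.5).
  dual value b^T y* = 64.
Strong duality: c^T x* = b^T y*. Confirmed.

64


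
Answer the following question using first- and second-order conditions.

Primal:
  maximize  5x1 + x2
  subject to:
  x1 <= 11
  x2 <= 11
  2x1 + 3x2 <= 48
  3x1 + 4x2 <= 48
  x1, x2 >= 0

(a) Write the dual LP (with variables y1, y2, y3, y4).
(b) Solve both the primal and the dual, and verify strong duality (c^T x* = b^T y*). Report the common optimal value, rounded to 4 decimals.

The standard primal-dual pair for 'max c^T x s.t. A x <= b, x >= 0' is:
  Dual:  min b^T y  s.t.  A^T y >= c,  y >= 0.

So the dual LP is:
  minimize  11y1 + 11y2 + 48y3 + 48y4
  subject to:
    y1 + 2y3 + 3y4 >= 5
    y2 + 3y3 + 4y4 >= 1
    y1, y2, y3, y4 >= 0

Solving the primal: x* = (11, 3.75).
  primal value c^T x* = 58.75.
Solving the dual: y* = (4.25, 0, 0, 0.25).
  dual value b^T y* = 58.75.
Strong duality: c^T x* = b^T y*. Confirmed.

58.75


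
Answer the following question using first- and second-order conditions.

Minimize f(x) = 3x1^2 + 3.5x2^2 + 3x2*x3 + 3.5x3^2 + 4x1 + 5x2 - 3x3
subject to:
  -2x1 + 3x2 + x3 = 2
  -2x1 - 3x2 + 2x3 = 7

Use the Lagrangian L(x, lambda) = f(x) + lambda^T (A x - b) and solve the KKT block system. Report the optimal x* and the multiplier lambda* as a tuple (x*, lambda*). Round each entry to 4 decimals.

Form the Lagrangian:
  L(x, lambda) = (1/2) x^T Q x + c^T x + lambda^T (A x - b)
Stationarity (grad_x L = 0): Q x + c + A^T lambda = 0.
Primal feasibility: A x = b.

This gives the KKT block system:
  [ Q   A^T ] [ x     ]   [-c ]
  [ A    0  ] [ lambda ] = [ b ]

Solving the linear system:
  x*      = (-1.4226, -0.6495, 1.1032)
  lambda* = (-1.7611, -0.5066)
  f(x*)   = -2.5894

x* = (-1.4226, -0.6495, 1.1032), lambda* = (-1.7611, -0.5066)


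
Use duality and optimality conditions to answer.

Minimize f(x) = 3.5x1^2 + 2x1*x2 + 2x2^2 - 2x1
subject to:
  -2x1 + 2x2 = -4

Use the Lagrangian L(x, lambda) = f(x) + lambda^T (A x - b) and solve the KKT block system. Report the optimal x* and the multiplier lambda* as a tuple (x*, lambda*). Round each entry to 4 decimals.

Form the Lagrangian:
  L(x, lambda) = (1/2) x^T Q x + c^T x + lambda^T (A x - b)
Stationarity (grad_x L = 0): Q x + c + A^T lambda = 0.
Primal feasibility: A x = b.

This gives the KKT block system:
  [ Q   A^T ] [ x     ]   [-c ]
  [ A    0  ] [ lambda ] = [ b ]

Solving the linear system:
  x*      = (0.9333, -1.0667)
  lambda* = (1.2)
  f(x*)   = 1.4667

x* = (0.9333, -1.0667), lambda* = (1.2)


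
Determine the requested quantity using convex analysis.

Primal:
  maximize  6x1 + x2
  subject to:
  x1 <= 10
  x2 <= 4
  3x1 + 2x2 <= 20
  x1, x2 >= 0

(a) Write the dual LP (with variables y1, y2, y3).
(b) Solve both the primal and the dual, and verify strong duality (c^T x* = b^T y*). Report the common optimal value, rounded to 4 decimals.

The standard primal-dual pair for 'max c^T x s.t. A x <= b, x >= 0' is:
  Dual:  min b^T y  s.t.  A^T y >= c,  y >= 0.

So the dual LP is:
  minimize  10y1 + 4y2 + 20y3
  subject to:
    y1 + 3y3 >= 6
    y2 + 2y3 >= 1
    y1, y2, y3 >= 0

Solving the primal: x* = (6.6667, 0).
  primal value c^T x* = 40.
Solving the dual: y* = (0, 0, 2).
  dual value b^T y* = 40.
Strong duality: c^T x* = b^T y*. Confirmed.

40


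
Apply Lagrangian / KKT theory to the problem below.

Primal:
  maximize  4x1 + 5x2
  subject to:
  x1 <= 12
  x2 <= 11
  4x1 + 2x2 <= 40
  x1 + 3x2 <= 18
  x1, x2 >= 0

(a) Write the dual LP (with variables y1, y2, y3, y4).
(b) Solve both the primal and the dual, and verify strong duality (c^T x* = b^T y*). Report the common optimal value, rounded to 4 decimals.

The standard primal-dual pair for 'max c^T x s.t. A x <= b, x >= 0' is:
  Dual:  min b^T y  s.t.  A^T y >= c,  y >= 0.

So the dual LP is:
  minimize  12y1 + 11y2 + 40y3 + 18y4
  subject to:
    y1 + 4y3 + y4 >= 4
    y2 + 2y3 + 3y4 >= 5
    y1, y2, y3, y4 >= 0

Solving the primal: x* = (8.4, 3.2).
  primal value c^T x* = 49.6.
Solving the dual: y* = (0, 0, 0.7, 1.2).
  dual value b^T y* = 49.6.
Strong duality: c^T x* = b^T y*. Confirmed.

49.6


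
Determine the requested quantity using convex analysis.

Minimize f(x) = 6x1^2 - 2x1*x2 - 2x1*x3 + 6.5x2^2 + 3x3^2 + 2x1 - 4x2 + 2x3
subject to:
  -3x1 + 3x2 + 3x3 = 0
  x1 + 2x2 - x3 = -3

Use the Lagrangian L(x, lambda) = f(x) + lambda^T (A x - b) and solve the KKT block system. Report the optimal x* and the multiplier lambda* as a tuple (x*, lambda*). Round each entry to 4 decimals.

Form the Lagrangian:
  L(x, lambda) = (1/2) x^T Q x + c^T x + lambda^T (A x - b)
Stationarity (grad_x L = 0): Q x + c + A^T lambda = 0.
Primal feasibility: A x = b.

This gives the KKT block system:
  [ Q   A^T ] [ x     ]   [-c ]
  [ A    0  ] [ lambda ] = [ b ]

Solving the linear system:
  x*      = (-0.7143, -1, 0.2857)
  lambda* = (0.5873, 6.9048)
  f(x*)   = 11.9286

x* = (-0.7143, -1, 0.2857), lambda* = (0.5873, 6.9048)


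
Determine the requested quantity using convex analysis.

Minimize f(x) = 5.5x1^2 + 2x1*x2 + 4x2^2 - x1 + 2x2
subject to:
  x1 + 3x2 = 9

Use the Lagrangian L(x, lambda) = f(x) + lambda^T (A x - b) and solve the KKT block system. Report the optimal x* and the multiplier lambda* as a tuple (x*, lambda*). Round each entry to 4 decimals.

Form the Lagrangian:
  L(x, lambda) = (1/2) x^T Q x + c^T x + lambda^T (A x - b)
Stationarity (grad_x L = 0): Q x + c + A^T lambda = 0.
Primal feasibility: A x = b.

This gives the KKT block system:
  [ Q   A^T ] [ x     ]   [-c ]
  [ A    0  ] [ lambda ] = [ b ]

Solving the linear system:
  x*      = (0.3474, 2.8842)
  lambda* = (-8.5895)
  f(x*)   = 41.3632

x* = (0.3474, 2.8842), lambda* = (-8.5895)


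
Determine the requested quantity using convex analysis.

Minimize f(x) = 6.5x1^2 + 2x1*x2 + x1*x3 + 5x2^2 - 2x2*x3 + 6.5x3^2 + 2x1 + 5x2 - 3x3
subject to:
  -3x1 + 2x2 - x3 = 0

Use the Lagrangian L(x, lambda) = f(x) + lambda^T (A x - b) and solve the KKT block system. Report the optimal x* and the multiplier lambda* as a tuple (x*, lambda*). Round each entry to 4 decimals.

Form the Lagrangian:
  L(x, lambda) = (1/2) x^T Q x + c^T x + lambda^T (A x - b)
Stationarity (grad_x L = 0): Q x + c + A^T lambda = 0.
Primal feasibility: A x = b.

This gives the KKT block system:
  [ Q   A^T ] [ x     ]   [-c ]
  [ A    0  ] [ lambda ] = [ b ]

Solving the linear system:
  x*      = (-0.2539, -0.3012, 0.1593)
  lambda* = (-0.5811)
  f(x*)   = -1.2457

x* = (-0.2539, -0.3012, 0.1593), lambda* = (-0.5811)


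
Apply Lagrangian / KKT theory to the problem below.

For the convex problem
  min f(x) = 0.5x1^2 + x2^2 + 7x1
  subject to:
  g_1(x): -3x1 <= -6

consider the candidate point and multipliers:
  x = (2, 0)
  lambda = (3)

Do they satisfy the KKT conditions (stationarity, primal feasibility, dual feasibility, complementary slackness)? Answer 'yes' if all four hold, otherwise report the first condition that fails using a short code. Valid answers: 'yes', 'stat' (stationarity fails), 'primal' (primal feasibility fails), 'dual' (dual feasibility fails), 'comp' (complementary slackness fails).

Gradient of f: grad f(x) = Q x + c = (9, 0)
Constraint values g_i(x) = a_i^T x - b_i:
  g_1((2, 0)) = 0
Stationarity residual: grad f(x) + sum_i lambda_i a_i = (0, 0)
  -> stationarity OK
Primal feasibility (all g_i <= 0): OK
Dual feasibility (all lambda_i >= 0): OK
Complementary slackness (lambda_i * g_i(x) = 0 for all i): OK

Verdict: yes, KKT holds.

yes


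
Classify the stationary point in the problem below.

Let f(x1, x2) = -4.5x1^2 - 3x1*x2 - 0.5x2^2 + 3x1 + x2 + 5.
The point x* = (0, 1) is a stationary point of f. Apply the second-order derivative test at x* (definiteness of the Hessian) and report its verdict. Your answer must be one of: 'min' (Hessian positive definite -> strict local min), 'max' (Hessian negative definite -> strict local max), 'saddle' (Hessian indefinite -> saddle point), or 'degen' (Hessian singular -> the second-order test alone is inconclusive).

Compute the Hessian H = grad^2 f:
  H = [[-9, -3], [-3, -1]]
Verify stationarity: grad f(x*) = H x* + g = (0, 0).
Eigenvalues of H: -10, 0.
H has a zero eigenvalue (singular; negative semidefinite but not definite), so H is neither positive definite, negative definite, nor indefinite. The second-order test alone is inconclusive -> degen.
(Indeed, f is constant along the null direction of H through x*, so x* is not a strict local extremum.)

degen


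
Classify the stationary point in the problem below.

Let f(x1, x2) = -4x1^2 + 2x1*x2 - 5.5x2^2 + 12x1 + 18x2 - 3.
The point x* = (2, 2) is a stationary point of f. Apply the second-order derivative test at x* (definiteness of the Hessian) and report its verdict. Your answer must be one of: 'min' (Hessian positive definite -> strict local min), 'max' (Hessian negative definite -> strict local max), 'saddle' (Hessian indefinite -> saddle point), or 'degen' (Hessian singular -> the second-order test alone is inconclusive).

Compute the Hessian H = grad^2 f:
  H = [[-8, 2], [2, -11]]
Verify stationarity: grad f(x*) = H x* + g = (0, 0).
Eigenvalues of H: -12, -7.
Both eigenvalues < 0, so H is negative definite -> x* is a strict local max.

max


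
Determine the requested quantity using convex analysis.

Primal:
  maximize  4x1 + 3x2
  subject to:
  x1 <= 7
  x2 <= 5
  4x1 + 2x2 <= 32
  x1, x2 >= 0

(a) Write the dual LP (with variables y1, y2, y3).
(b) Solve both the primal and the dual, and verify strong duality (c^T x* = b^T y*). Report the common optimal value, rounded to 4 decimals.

The standard primal-dual pair for 'max c^T x s.t. A x <= b, x >= 0' is:
  Dual:  min b^T y  s.t.  A^T y >= c,  y >= 0.

So the dual LP is:
  minimize  7y1 + 5y2 + 32y3
  subject to:
    y1 + 4y3 >= 4
    y2 + 2y3 >= 3
    y1, y2, y3 >= 0

Solving the primal: x* = (5.5, 5).
  primal value c^T x* = 37.
Solving the dual: y* = (0, 1, 1).
  dual value b^T y* = 37.
Strong duality: c^T x* = b^T y*. Confirmed.

37


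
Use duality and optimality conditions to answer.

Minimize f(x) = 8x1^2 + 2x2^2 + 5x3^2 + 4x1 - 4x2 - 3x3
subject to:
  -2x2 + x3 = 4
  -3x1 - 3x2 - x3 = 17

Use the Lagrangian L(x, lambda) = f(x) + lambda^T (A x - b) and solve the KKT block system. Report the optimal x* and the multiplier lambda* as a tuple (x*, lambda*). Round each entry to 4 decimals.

Form the Lagrangian:
  L(x, lambda) = (1/2) x^T Q x + c^T x + lambda^T (A x - b)
Stationarity (grad_x L = 0): Q x + c + A^T lambda = 0.
Primal feasibility: A x = b.

This gives the KKT block system:
  [ Q   A^T ] [ x     ]   [-c ]
  [ A    0  ] [ lambda ] = [ b ]

Solving the linear system:
  x*      = (-2.2889, -2.8266, -1.6533)
  lambda* = (8.6583, -10.8744)
  f(x*)   = 78.6709

x* = (-2.2889, -2.8266, -1.6533), lambda* = (8.6583, -10.8744)


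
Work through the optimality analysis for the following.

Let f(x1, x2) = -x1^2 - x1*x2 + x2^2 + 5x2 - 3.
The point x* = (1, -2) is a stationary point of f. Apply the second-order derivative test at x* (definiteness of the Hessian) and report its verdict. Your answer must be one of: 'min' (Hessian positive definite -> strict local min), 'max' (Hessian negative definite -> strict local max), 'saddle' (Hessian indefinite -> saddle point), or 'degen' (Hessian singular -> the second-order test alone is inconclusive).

Compute the Hessian H = grad^2 f:
  H = [[-2, -1], [-1, 2]]
Verify stationarity: grad f(x*) = H x* + g = (0, 0).
Eigenvalues of H: -2.2361, 2.2361.
Eigenvalues have mixed signs, so H is indefinite -> x* is a saddle point.

saddle


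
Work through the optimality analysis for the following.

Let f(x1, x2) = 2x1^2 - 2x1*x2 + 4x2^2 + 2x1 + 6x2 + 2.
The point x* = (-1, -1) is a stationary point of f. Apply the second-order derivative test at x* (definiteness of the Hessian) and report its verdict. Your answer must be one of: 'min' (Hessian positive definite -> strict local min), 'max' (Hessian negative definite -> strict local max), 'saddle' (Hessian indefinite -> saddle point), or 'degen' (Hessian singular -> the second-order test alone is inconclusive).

Compute the Hessian H = grad^2 f:
  H = [[4, -2], [-2, 8]]
Verify stationarity: grad f(x*) = H x* + g = (0, 0).
Eigenvalues of H: 3.1716, 8.8284.
Both eigenvalues > 0, so H is positive definite -> x* is a strict local min.

min


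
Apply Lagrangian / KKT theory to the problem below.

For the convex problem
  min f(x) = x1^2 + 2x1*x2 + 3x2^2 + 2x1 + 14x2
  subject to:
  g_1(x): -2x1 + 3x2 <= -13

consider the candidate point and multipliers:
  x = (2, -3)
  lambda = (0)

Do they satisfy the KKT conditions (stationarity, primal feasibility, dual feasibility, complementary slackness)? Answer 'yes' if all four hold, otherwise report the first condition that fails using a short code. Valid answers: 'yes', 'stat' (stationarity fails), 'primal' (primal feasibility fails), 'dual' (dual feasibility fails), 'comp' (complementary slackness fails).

Gradient of f: grad f(x) = Q x + c = (0, 0)
Constraint values g_i(x) = a_i^T x - b_i:
  g_1((2, -3)) = 0
Stationarity residual: grad f(x) + sum_i lambda_i a_i = (0, 0)
  -> stationarity OK
Primal feasibility (all g_i <= 0): OK
Dual feasibility (all lambda_i >= 0): OK
Complementary slackness (lambda_i * g_i(x) = 0 for all i): OK

Verdict: yes, KKT holds.

yes
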